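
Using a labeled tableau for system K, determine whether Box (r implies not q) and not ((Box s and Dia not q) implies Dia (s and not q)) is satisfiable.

1. Box (r implies not q) and not ((Box s and Dia not q) implies Dia (s and not q)), 0
2. Box (r implies not q), 0   [and-rule on 1]
3. not ((Box s and Dia not q) implies Dia (s and not q)), 0   [and-rule on 1]
4. Box s and Dia not q, 0   [neg-implies-rule on 3]
5. not Dia (s and not q), 0   [neg-implies-rule on 3]
6. Box s, 0   [and-rule on 4]
7. Dia not q, 0   [and-rule on 4]
8. not q, 1   [Dia-rule on 7: fresh world 1, 0R1]
9. r implies not q, 1   [Box-rule on 2 via 0R1]
10. not (s and not q), 1   [neg-Dia-rule on 5 via 0R1]
11. s, 1   [Box-rule on 6 via 0R1]
12. q, 1   [neg-and-rule on 10 (branches; this branch)]
Accessibility: 0R1
Branch closes: q and not q both at 1.
(One branch shown.) All branches close.

No, unsatisfiable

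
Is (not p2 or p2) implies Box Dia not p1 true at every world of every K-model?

Tableau for the negation not ((not p2 or p2) implies Box Dia not p1):
1. not ((not p2 or p2) implies Box Dia not p1), 0
2. not p2 or p2, 0   [neg-implies-rule on 1]
3. not Box Dia not p1, 0   [neg-implies-rule on 1]
4. p2, 0   [or-rule on 2 (branches; this branch)]
5. not Dia not p1, 1   [neg-Box-rule on 3: fresh world 1, 0R1]
Accessibility: 0R1
The negation has an open branch (countermodel exists).

Invalid (countermodel exists)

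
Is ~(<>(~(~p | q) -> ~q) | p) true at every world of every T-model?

Tableau for the negation <>(~(~p | q) -> ~q) | p:
1. <>(~(~p | q) -> ~q) | p, u
2. p, u
Accessibility: uRu
The negation has an open branch (countermodel exists).

No, not valid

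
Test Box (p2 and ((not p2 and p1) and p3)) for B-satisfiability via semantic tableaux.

1. Box (p2 and ((not p2 and p1) and p3)), 0
2. p2 and ((not p2 and p1) and p3), 0
3. p2, 0
4. (not p2 and p1) and p3, 0
5. not p2 and p1, 0
6. p3, 0
7. not p2, 0
8. p1, 0
Accessibility: 0R0
Branch closes: p2 and not p2 both at 0.
All branches of the tableau close; one closing branch shown above.

No, unsatisfiable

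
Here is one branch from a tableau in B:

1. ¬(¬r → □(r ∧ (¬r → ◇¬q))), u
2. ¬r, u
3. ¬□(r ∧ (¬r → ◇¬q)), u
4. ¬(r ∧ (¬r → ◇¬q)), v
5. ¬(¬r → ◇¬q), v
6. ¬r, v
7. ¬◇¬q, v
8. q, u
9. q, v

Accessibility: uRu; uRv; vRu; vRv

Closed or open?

No world carries both an atom and its negation.

No, open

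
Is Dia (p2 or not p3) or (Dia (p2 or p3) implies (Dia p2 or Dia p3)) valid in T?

Valid

Tableau for the negation not (Dia (p2 or not p3) or (Dia (p2 or p3) implies (Dia p2 or Dia p3))):
1. not (Dia (p2 or not p3) or (Dia (p2 or p3) implies (Dia p2 or Dia p3))), 0
2. not Dia (p2 or not p3), 0   [neg-or-rule on 1]
3. not (Dia (p2 or p3) implies (Dia p2 or Dia p3)), 0   [neg-or-rule on 1]
4. Dia (p2 or p3), 0   [neg-implies-rule on 3]
5. not (Dia p2 or Dia p3), 0   [neg-implies-rule on 3]
6. not Dia p2, 0   [neg-or-rule on 5]
7. not Dia p3, 0   [neg-or-rule on 5]
8. not (p2 or not p3), 0   [neg-Dia-rule on 2 via 0R0]
9. not p2, 0   [neg-or-rule on 8]
10. p3, 0   [neg-or-rule on 8]
11. not p3, 0   [neg-Dia-rule on 7 via 0R0]
Accessibility: 0R0
Branch closes: p3 and not p3 both at 0.
All branches of the negation close; one closing branch shown above.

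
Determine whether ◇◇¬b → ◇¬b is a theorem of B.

Invalid (countermodel exists)

Tableau for the negation ¬(◇◇¬b → ◇¬b):
1. ¬(◇◇¬b → ◇¬b), u
2. ◇◇¬b, u   [¬→-rule on 1]
3. ¬◇¬b, u   [¬→-rule on 1]
4. b, u   [¬◇-rule on 3 via uRu]
5. ◇¬b, v   [◇-rule on 2: fresh world v, uRv]
6. b, v   [¬◇-rule on 3 via uRv]
7. ¬b, w   [◇-rule on 5: fresh world w, vRw]
Accessibility: uRu, uRv, vRu, vRv, vRw, wRv, wRw
The negation has an open branch (countermodel exists).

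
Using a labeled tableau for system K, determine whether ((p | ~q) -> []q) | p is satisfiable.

Yes, satisfiable

1. ((p | ~q) -> []q) | p, 0
2. p, 0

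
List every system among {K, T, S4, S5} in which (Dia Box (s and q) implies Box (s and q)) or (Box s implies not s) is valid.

S5-tableau for the negation not ((Dia Box (s and q) implies Box (s and q)) or (Box s implies not s)):
1. not ((Dia Box (s and q) implies Box (s and q)) or (Box s implies not s)), 0
2. not (Dia Box (s and q) implies Box (s and q)), 0
3. not (Box s implies not s), 0
4. Dia Box (s and q), 0
5. not Box (s and q), 0
6. Box s, 0
7. s, 0
8. Box (s and q), 1
9. s, 1
10. s and q, 0
11. q, 0
12. s and q, 1
13. q, 1
14. not (s and q), 2
15. s, 2
16. s and q, 2
17. q, 2
18. not q, 2
Accessibility: 0R0, 0R1, 0R2, 1R0, 1R1, 1R2, 2R0, 2R1, 2R2
Branch closes: q and not q both at 2.
Every branch closes (one shown): valid in S5.
S4-tableau for the negation not ((Dia Box (s and q) implies Box (s and q)) or (Box s implies not s)):
1. not ((Dia Box (s and q) implies Box (s and q)) or (Box s implies not s)), 0
2. not (Dia Box (s and q) implies Box (s and q)), 0
3. not (Box s implies not s), 0
4. Dia Box (s and q), 0
5. not Box (s and q), 0
6. Box s, 0
7. s, 0
8. Box (s and q), 1
9. s, 1
10. s and q, 1
11. q, 1
12. not (s and q), 2
13. s, 2
14. not q, 2
Accessibility: 0R0, 0R1, 0R2, 1R1, 2R2
Complete open branch: countermodel on an S4-frame, so not valid in S4, nor in K, T (the same frame is also a K-frame and a T-frame).

S5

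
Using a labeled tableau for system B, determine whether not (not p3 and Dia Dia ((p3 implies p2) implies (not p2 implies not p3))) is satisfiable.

Satisfiable

1. not (not p3 and Dia Dia ((p3 implies p2) implies (not p2 implies not p3))), 0
2. p3, 0
Accessibility: 0R0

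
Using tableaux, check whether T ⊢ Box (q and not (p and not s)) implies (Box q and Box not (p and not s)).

Valid in T

Tableau for the negation not (Box (q and not (p and not s)) implies (Box q and Box not (p and not s))):
1. not (Box (q and not (p and not s)) implies (Box q and Box not (p and not s))), 0
2. Box (q and not (p and not s)), 0
3. not (Box q and Box not (p and not s)), 0
4. q and not (p and not s), 0
5. q, 0
6. not (p and not s), 0
7. not Box not (p and not s), 0
8. s, 0
9. p and not s, 1
10. p, 1
11. not s, 1
12. q and not (p and not s), 1
13. q, 1
14. not (p and not s), 1
15. s, 1
Accessibility: 0R0, 0R1, 1R1
Branch closes: s and not s both at 1.
All branches of the negation close; one closing branch shown above.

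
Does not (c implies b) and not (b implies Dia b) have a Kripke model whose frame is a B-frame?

1. not (c implies b) and not (b implies Dia b), w0
2. not (c implies b), w0   [and-rule on 1]
3. not (b implies Dia b), w0   [and-rule on 1]
4. c, w0   [neg-implies-rule on 2]
5. not b, w0   [neg-implies-rule on 2]
6. b, w0   [neg-implies-rule on 3]
7. not Dia b, w0   [neg-implies-rule on 3]
Accessibility: w0Rw0
Branch closes: b and not b both at w0.
All branches of the tableau close; one closing branch shown above.

Unsatisfiable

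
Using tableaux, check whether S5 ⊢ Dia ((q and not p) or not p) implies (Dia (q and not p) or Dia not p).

Tableau for the negation not (Dia ((q and not p) or not p) implies (Dia (q and not p) or Dia not p)):
1. not (Dia ((q and not p) or not p) implies (Dia (q and not p) or Dia not p)), u
2. Dia ((q and not p) or not p), u
3. not (Dia (q and not p) or Dia not p), u
4. not Dia (q and not p), u
5. not Dia not p, u
6. not (q and not p), u
7. p, u
8. (q and not p) or not p, v
9. not (q and not p), v
10. p, v
11. q and not p, v
12. q, v
13. not p, v
Accessibility: uRu, uRv, vRu, vRv
Branch closes: p and not p both at v.
Every branch of the negation's tableau closes; the branch above is one of them.

Valid in S5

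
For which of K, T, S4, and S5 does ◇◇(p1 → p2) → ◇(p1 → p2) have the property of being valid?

T-tableau for the negation ¬(◇◇(p1 → p2) → ◇(p1 → p2)):
1. ¬(◇◇(p1 → p2) → ◇(p1 → p2)), 0
2. ◇◇(p1 → p2), 0
3. ¬◇(p1 → p2), 0
4. ¬(p1 → p2), 0
5. p1, 0
6. ¬p2, 0
7. ◇(p1 → p2), 1
8. ¬(p1 → p2), 1
9. p1, 1
10. ¬p2, 1
11. p1 → p2, 2
12. p2, 2
Accessibility: 0R0, 0R1, 1R1, 1R2, 2R2
Complete open branch: countermodel on a T-frame, so not valid in T, nor in K (the same frame is also a K-frame).
S4-tableau for the negation ¬(◇◇(p1 → p2) → ◇(p1 → p2)):
1. ¬(◇◇(p1 → p2) → ◇(p1 → p2)), 0
2. ◇◇(p1 → p2), 0
3. ¬◇(p1 → p2), 0
4. ¬(p1 → p2), 0
5. p1, 0
6. ¬p2, 0
7. ◇(p1 → p2), 1
8. ¬(p1 → p2), 1
9. p1, 1
10. ¬p2, 1
11. p1 → p2, 2
12. ¬(p1 → p2), 2
13. p1, 2
14. ¬p2, 2
15. p2, 2
Accessibility: 0R0, 0R1, 0R2, 1R1, 1R2, 2R2
Branch closes: p2 and ¬p2 both at 2.
Every branch closes (one shown): valid in S4, hence also in S5 (every theorem of S4 is a theorem of S5).

S4, S5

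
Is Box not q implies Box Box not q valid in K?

Not valid

Tableau for the negation not (Box not q implies Box Box not q):
1. not (Box not q implies Box Box not q), u
2. Box not q, u   [neg-implies-rule on 1]
3. not Box Box not q, u   [neg-implies-rule on 1]
4. not Box not q, v   [neg-Box-rule on 3: fresh world v, uRv]
5. not q, v   [Box-rule on 2 via uRv]
6. q, w   [neg-Box-rule on 4: fresh world w, vRw]
Accessibility: uRv, vRw
The negation has an open branch (countermodel exists).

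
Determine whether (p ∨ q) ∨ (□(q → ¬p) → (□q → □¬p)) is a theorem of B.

Tableau for the negation ¬((p ∨ q) ∨ (□(q → ¬p) → (□q → □¬p))):
1. ¬((p ∨ q) ∨ (□(q → ¬p) → (□q → □¬p))), 0
2. ¬(p ∨ q), 0   [¬∨-rule on 1]
3. ¬(□(q → ¬p) → (□q → □¬p)), 0   [¬∨-rule on 1]
4. ¬p, 0   [¬∨-rule on 2]
5. ¬q, 0   [¬∨-rule on 2]
6. □(q → ¬p), 0   [¬→-rule on 3]
7. ¬(□q → □¬p), 0   [¬→-rule on 3]
8. □q, 0   [¬→-rule on 7]
9. ¬□¬p, 0   [¬→-rule on 7]
10. q → ¬p, 0   [□-rule on 6 via 0R0]
11. q, 0   [□-rule on 8 via 0R0]
Accessibility: 0R0
Branch closes: q and ¬q both at 0.
All branches of the negation close; one closing branch shown above.

Valid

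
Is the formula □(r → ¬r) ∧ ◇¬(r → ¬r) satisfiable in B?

Unsatisfiable

1. □(r → ¬r) ∧ ◇¬(r → ¬r), u
2. □(r → ¬r), u   [∧-rule on 1]
3. ◇¬(r → ¬r), u   [∧-rule on 1]
4. r → ¬r, u   [□-rule on 2 via uRu]
5. ¬r, u   [→-rule on 4 (branches; this branch)]
6. ¬(r → ¬r), v   [◇-rule on 3: fresh world v, uRv]
7. r, v   [¬→-rule on 6]
8. r → ¬r, v   [□-rule on 2 via uRv]
9. ¬r, v   [→-rule on 8 (branches; this branch)]
Accessibility: uRu, uRv, vRu, vRv
Branch closes: r and ¬r both at v.
(One branch shown.) All branches close.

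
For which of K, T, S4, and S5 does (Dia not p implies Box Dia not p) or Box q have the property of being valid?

S5

S5-tableau for the negation not ((Dia not p implies Box Dia not p) or Box q):
1. not ((Dia not p implies Box Dia not p) or Box q), 0
2. not (Dia not p implies Box Dia not p), 0
3. not Box q, 0
4. Dia not p, 0
5. not Box Dia not p, 0
6. not q, 1
7. not p, 2
8. not Dia not p, 3
9. p, 0
10. p, 1
11. p, 2
Accessibility: 0R0, 0R1, 0R2, 0R3, 1R0, 1R1, 1R2, 1R3, 2R0, 2R1, 2R2, 2R3, 3R0, 3R1, 3R2, 3R3
Branch closes: p and not p both at 2.
Every branch closes (one shown): valid in S5.
S4-tableau for the negation not ((Dia not p implies Box Dia not p) or Box q):
1. not ((Dia not p implies Box Dia not p) or Box q), 0
2. not (Dia not p implies Box Dia not p), 0
3. not Box q, 0
4. Dia not p, 0
5. not Box Dia not p, 0
6. not q, 1
7. not p, 2
8. not Dia not p, 3
9. p, 3
Accessibility: 0R0, 0R1, 0R2, 0R3, 1R1, 2R2, 3R3
Complete open branch: countermodel on an S4-frame, so not valid in S4, nor in K, T (the same frame is also a K-frame and a T-frame).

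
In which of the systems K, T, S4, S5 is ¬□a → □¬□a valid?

S5

S5-tableau for the negation ¬(¬□a → □¬□a):
1. ¬(¬□a → □¬□a), 0
2. ¬□a, 0   [¬→-rule on 1]
3. ¬□¬□a, 0   [¬→-rule on 1]
4. ¬a, 1   [¬□-rule on 2: fresh world 1, 0R1]
5. □a, 2   [¬□-rule on 3: fresh world 2, 0R2]
6. a, 0   [□-rule on 5 via 2R0]
7. a, 1   [□-rule on 5 via 2R1]
Accessibility: 0R0, 0R1, 0R2, 1R0, 1R1, 1R2, 2R0, 2R1, 2R2
Branch closes: a and ¬a both at 1.
Every branch closes (one shown): valid in S5.
S4-tableau for the negation ¬(¬□a → □¬□a):
1. ¬(¬□a → □¬□a), 0
2. ¬□a, 0   [¬→-rule on 1]
3. ¬□¬□a, 0   [¬→-rule on 1]
4. ¬a, 1   [¬□-rule on 2: fresh world 1, 0R1]
5. □a, 2   [¬□-rule on 3: fresh world 2, 0R2]
6. a, 2   [□-rule on 5 via 2R2]
Accessibility: 0R0, 0R1, 0R2, 1R1, 2R2
Complete open branch: countermodel on an S4-frame, so not valid in S4, nor in K, T (the same frame is also a K-frame and a T-frame).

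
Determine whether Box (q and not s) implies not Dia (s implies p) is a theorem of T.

Tableau for the negation not (Box (q and not s) implies not Dia (s implies p)):
1. not (Box (q and not s) implies not Dia (s implies p)), w0
2. Box (q and not s), w0
3. Dia (s implies p), w0
4. q and not s, w0
5. q, w0
6. not s, w0
7. s implies p, w1
8. q and not s, w1
9. q, w1
10. not s, w1
11. p, w1
Accessibility: w0Rw0, w0Rw1, w1Rw1
The negation has an open branch (countermodel exists).

No, not valid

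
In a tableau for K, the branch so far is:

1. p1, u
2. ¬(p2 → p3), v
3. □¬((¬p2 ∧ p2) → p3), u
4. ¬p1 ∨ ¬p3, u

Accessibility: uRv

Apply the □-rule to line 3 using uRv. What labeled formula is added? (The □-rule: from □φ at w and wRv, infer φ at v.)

¬((¬p2 ∧ p2) → p3), v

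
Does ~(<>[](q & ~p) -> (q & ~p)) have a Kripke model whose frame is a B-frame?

Unsatisfiable (every branch closes)

1. ~(<>[](q & ~p) -> (q & ~p)), u
2. <>[](q & ~p), u   [~->-rule on 1]
3. ~(q & ~p), u   [~->-rule on 1]
4. p, u   [~&-rule on 3 (branches; this branch)]
5. [](q & ~p), v   [<>-rule on 2: fresh world v, uRv]
6. q & ~p, u   [[]-rule on 5 via vRu]
7. q, u   [&-rule on 6]
8. ~p, u   [&-rule on 6]
Accessibility: uRu, uRv, vRu, vRv
Branch closes: p and ~p both at u.
Every branch closes; the branch above is one of them.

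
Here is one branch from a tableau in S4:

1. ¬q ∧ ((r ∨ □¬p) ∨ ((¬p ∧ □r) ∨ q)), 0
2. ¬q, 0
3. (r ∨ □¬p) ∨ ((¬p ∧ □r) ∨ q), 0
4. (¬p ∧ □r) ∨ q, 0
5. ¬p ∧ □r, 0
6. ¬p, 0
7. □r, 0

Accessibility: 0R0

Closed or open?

No, open

No world carries both an atom and its negation.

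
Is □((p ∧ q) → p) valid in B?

Tableau for the negation ¬□((p ∧ q) → p):
1. ¬□((p ∧ q) → p), 0
2. ¬((p ∧ q) → p), 1
3. p ∧ q, 1
4. ¬p, 1
5. p, 1
6. q, 1
Accessibility: 0R0, 0R1, 1R0, 1R1
Branch closes: p and ¬p both at 1.
All branches of the negation close; one closing branch shown above.

Valid in B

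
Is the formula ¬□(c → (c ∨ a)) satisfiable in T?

No, unsatisfiable

1. ¬□(c → (c ∨ a)), w0
2. ¬(c → (c ∨ a)), w1
3. c, w1
4. ¬(c ∨ a), w1
5. ¬c, w1
6. ¬a, w1
Accessibility: w0Rw0, w0Rw1, w1Rw1
Branch closes: c and ¬c both at w1.
(One branch shown.) All branches close.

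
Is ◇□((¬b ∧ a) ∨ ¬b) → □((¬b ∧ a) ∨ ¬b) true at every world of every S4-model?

Invalid (countermodel exists)

Tableau for the negation ¬(◇□((¬b ∧ a) ∨ ¬b) → □((¬b ∧ a) ∨ ¬b)):
1. ¬(◇□((¬b ∧ a) ∨ ¬b) → □((¬b ∧ a) ∨ ¬b)), w0
2. ◇□((¬b ∧ a) ∨ ¬b), w0
3. ¬□((¬b ∧ a) ∨ ¬b), w0
4. □((¬b ∧ a) ∨ ¬b), w1
5. (¬b ∧ a) ∨ ¬b, w1
6. ¬b, w1
7. ¬((¬b ∧ a) ∨ ¬b), w2
8. ¬(¬b ∧ a), w2
9. b, w2
10. ¬a, w2
Accessibility: w0Rw0, w0Rw1, w0Rw2, w1Rw1, w2Rw2
The negation has an open branch (countermodel exists).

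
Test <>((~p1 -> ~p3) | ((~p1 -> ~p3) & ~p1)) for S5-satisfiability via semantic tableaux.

Satisfiable (open branch found)

1. <>((~p1 -> ~p3) | ((~p1 -> ~p3) & ~p1)), u
2. (~p1 -> ~p3) | ((~p1 -> ~p3) & ~p1), v
3. (~p1 -> ~p3) & ~p1, v
4. ~p1 -> ~p3, v
5. ~p1, v
6. ~p3, v
Accessibility: uRu, uRv, vRu, vRv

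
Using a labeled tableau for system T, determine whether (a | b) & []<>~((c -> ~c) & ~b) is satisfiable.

1. (a | b) & []<>~((c -> ~c) & ~b), w0
2. a | b, w0
3. []<>~((c -> ~c) & ~b), w0
4. <>~((c -> ~c) & ~b), w0
5. b, w0
6. ~((c -> ~c) & ~b), w1
7. <>~((c -> ~c) & ~b), w1
8. b, w1
9. ~((c -> ~c) & ~b), w2
10. b, w2
Accessibility: w0Rw0, w0Rw1, w1Rw1, w1Rw2, w2Rw2

Satisfiable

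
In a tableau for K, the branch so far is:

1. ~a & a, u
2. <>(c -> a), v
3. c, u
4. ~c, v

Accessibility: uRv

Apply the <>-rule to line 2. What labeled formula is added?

a fresh world w with vRw, and c -> a at w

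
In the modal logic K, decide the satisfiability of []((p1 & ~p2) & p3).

Satisfiable (open branch found)

1. []((p1 & ~p2) & p3), 0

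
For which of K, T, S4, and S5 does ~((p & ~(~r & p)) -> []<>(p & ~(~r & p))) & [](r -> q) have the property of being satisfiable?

K, T, S4

S5-tableau for the formula:
1. ~((p & ~(~r & p)) -> []<>(p & ~(~r & p))) & [](r -> q), u
2. ~((p & ~(~r & p)) -> []<>(p & ~(~r & p))), u
3. [](r -> q), u
4. p & ~(~r & p), u
5. ~[]<>(p & ~(~r & p)), u
6. p, u
7. ~(~r & p), u
8. r -> q, u
9. r, u
10. q, u
11. ~<>(p & ~(~r & p)), v
12. r -> q, v
13. ~(p & ~(~r & p)), u
14. ~(p & ~(~r & p)), v
15. q, v
16. ~r & p, u
17. ~r, u
Accessibility: uRu, uRv, vRu, vRv
Branch closes: r and ~r both at u.
Every branch closes (one shown): unsatisfiable in S5.
S4-tableau for the formula:
1. ~((p & ~(~r & p)) -> []<>(p & ~(~r & p))) & [](r -> q), u
2. ~((p & ~(~r & p)) -> []<>(p & ~(~r & p))), u
3. [](r -> q), u
4. p & ~(~r & p), u
5. ~[]<>(p & ~(~r & p)), u
6. p, u
7. ~(~r & p), u
8. r -> q, u
9. r, u
10. q, u
11. ~<>(p & ~(~r & p)), v
12. r -> q, v
13. ~(p & ~(~r & p)), v
14. q, v
15. ~r & p, v
16. ~r, v
17. p, v
Accessibility: uRu, uRv, vRv
Complete open branch: satisfiable in S4, hence also in K, T (this S4-model is also a K-model and a T-model).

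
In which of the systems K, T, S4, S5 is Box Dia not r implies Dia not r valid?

T, S4, S5

K-tableau for the negation not (Box Dia not r implies Dia not r):
1. not (Box Dia not r implies Dia not r), w0
2. Box Dia not r, w0
3. not Dia not r, w0
Complete open branch: countermodel on a K-frame, so not valid in K.
T-tableau for the negation not (Box Dia not r implies Dia not r):
1. not (Box Dia not r implies Dia not r), w0
2. Box Dia not r, w0
3. not Dia not r, w0
4. Dia not r, w0
5. r, w0
6. not r, w1
7. Dia not r, w1
8. r, w1
Accessibility: w0Rw0, w0Rw1, w1Rw1
Branch closes: r and not r both at w1.
Every branch closes (one shown): valid in T, hence also in S4, S5 (every theorem of T is a theorem of S4 and S5).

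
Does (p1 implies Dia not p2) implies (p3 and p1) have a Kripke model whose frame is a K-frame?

1. (p1 implies Dia not p2) implies (p3 and p1), 0
2. p3 and p1, 0
3. p3, 0
4. p1, 0

Satisfiable (open branch found)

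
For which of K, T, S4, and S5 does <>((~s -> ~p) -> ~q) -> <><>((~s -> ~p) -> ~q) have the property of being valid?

K-tableau for the negation ~(<>((~s -> ~p) -> ~q) -> <><>((~s -> ~p) -> ~q)):
1. ~(<>((~s -> ~p) -> ~q) -> <><>((~s -> ~p) -> ~q)), 0
2. <>((~s -> ~p) -> ~q), 0
3. ~<><>((~s -> ~p) -> ~q), 0
4. (~s -> ~p) -> ~q, 1
5. ~<>((~s -> ~p) -> ~q), 1
6. ~q, 1
Accessibility: 0R1
Complete open branch: countermodel on a K-frame, so not valid in K.
T-tableau for the negation ~(<>((~s -> ~p) -> ~q) -> <><>((~s -> ~p) -> ~q)):
1. ~(<>((~s -> ~p) -> ~q) -> <><>((~s -> ~p) -> ~q)), 0
2. <>((~s -> ~p) -> ~q), 0
3. ~<><>((~s -> ~p) -> ~q), 0
4. ~<>((~s -> ~p) -> ~q), 0
5. ~((~s -> ~p) -> ~q), 0
6. ~s -> ~p, 0
7. q, 0
8. ~p, 0
9. (~s -> ~p) -> ~q, 1
10. ~<>((~s -> ~p) -> ~q), 1
11. ~((~s -> ~p) -> ~q), 1
12. ~s -> ~p, 1
13. q, 1
14. ~(~s -> ~p), 1
15. ~s, 1
16. p, 1
17. ~p, 1
Accessibility: 0R0, 0R1, 1R1
Branch closes: p and ~p both at 1.
Every branch closes (one shown): valid in T, hence also in S4, S5 (every theorem of T is a theorem of S4 and S5).

T, S4, S5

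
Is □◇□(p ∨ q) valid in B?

Invalid (countermodel exists)

Tableau for the negation ¬□◇□(p ∨ q):
1. ¬□◇□(p ∨ q), w0
2. ¬◇□(p ∨ q), w1
3. ¬□(p ∨ q), w0
4. ¬□(p ∨ q), w1
5. ¬(p ∨ q), w2
6. ¬p, w2
7. ¬q, w2
8. ¬(p ∨ q), w3
9. ¬p, w3
10. ¬q, w3
11. ¬□(p ∨ q), w3
12. ¬(p ∨ q), w4
13. ¬p, w4
14. ¬q, w4
Accessibility: w0Rw0, w0Rw1, w0Rw2, w1Rw0, w1Rw1, w1Rw3, w2Rw0, w2Rw2, w3Rw1, w3Rw3, w3Rw4, w4Rw3, w4Rw4
The negation has an open branch (countermodel exists).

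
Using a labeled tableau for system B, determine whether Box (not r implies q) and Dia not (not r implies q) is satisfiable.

1. Box (not r implies q) and Dia not (not r implies q), u
2. Box (not r implies q), u
3. Dia not (not r implies q), u
4. not r implies q, u
5. q, u
6. not (not r implies q), v
7. not r, v
8. not q, v
9. not r implies q, v
10. q, v
Accessibility: uRu, uRv, vRu, vRv
Branch closes: q and not q both at v.
All branches of the tableau close; one closing branch shown above.

Unsatisfiable (every branch closes)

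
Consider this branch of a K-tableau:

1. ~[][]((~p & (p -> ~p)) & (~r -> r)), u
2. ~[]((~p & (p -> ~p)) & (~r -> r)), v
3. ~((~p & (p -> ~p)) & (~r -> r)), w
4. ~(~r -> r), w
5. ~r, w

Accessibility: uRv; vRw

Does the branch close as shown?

Open

No atom appears with both signs at the same world.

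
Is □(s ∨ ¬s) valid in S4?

Tableau for the negation ¬□(s ∨ ¬s):
1. ¬□(s ∨ ¬s), 0
2. ¬(s ∨ ¬s), 1   [¬□-rule on 1: fresh world 1, 0R1]
3. ¬s, 1   [¬∨-rule on 2]
4. s, 1   [¬∨-rule on 2]
Accessibility: 0R0, 0R1, 1R1
Branch closes: s and ¬s both at 1.
All branches of the negation close; one closing branch shown above.

Yes, valid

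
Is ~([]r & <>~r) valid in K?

Valid in K

Tableau for the negation []r & <>~r:
1. []r & <>~r, 0
2. []r, 0   [&-rule on 1]
3. <>~r, 0   [&-rule on 1]
4. ~r, 1   [<>-rule on 3: fresh world 1, 0R1]
5. r, 1   [[]-rule on 2 via 0R1]
Accessibility: 0R1
Branch closes: r and ~r both at 1.
Every branch of the negation's tableau closes; the branch above is one of them.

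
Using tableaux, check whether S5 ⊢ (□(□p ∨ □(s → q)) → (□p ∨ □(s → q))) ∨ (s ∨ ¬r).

Valid in S5

Tableau for the negation ¬((□(□p ∨ □(s → q)) → (□p ∨ □(s → q))) ∨ (s ∨ ¬r)):
1. ¬((□(□p ∨ □(s → q)) → (□p ∨ □(s → q))) ∨ (s ∨ ¬r)), w0
2. ¬(□(□p ∨ □(s → q)) → (□p ∨ □(s → q))), w0
3. ¬(s ∨ ¬r), w0
4. □(□p ∨ □(s → q)), w0
5. ¬(□p ∨ □(s → q)), w0
6. ¬s, w0
7. r, w0
8. ¬□p, w0
9. ¬□(s → q), w0
10. □p ∨ □(s → q), w0
11. □(s → q), w0
12. s → q, w0
13. q, w0
14. ¬p, w1
15. □p ∨ □(s → q), w1
16. s → q, w1
17. □(s → q), w1
18. q, w1
19. ¬(s → q), w2
20. s, w2
21. ¬q, w2
22. □p ∨ □(s → q), w2
23. s → q, w2
24. □p, w2
25. p, w0
26. p, w1
Accessibility: w0Rw0, w0Rw1, w0Rw2, w1Rw0, w1Rw1, w1Rw2, w2Rw0, w2Rw1, w2Rw2
Branch closes: p and ¬p both at w1.
Every branch of the negation's tableau closes; the branch above is one of them.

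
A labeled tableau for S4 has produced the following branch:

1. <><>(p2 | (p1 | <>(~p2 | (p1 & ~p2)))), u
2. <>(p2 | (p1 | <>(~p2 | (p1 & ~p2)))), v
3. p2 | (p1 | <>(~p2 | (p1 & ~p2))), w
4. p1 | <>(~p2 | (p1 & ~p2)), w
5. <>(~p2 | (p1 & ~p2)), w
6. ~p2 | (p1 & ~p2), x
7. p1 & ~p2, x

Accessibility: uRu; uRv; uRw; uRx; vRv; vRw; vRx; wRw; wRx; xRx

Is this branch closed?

Not closed

No world carries both an atom and its negation.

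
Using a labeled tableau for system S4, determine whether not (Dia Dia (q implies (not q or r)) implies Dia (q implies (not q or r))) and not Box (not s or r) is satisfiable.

1. not (Dia Dia (q implies (not q or r)) implies Dia (q implies (not q or r))) and not Box (not s or r), 0
2. not (Dia Dia (q implies (not q or r)) implies Dia (q implies (not q or r))), 0   [and-rule on 1]
3. not Box (not s or r), 0   [and-rule on 1]
4. Dia Dia (q implies (not q or r)), 0   [neg-implies-rule on 2]
5. not Dia (q implies (not q or r)), 0   [neg-implies-rule on 2]
6. not (q implies (not q or r)), 0   [neg-Dia-rule on 5 via 0R0]
7. q, 0   [neg-implies-rule on 6]
8. not (not q or r), 0   [neg-implies-rule on 6]
9. not r, 0   [neg-or-rule on 8]
10. not (not s or r), 1   [neg-Box-rule on 3: fresh world 1, 0R1]
11. s, 1   [neg-or-rule on 10]
12. not r, 1   [neg-or-rule on 10]
13. not (q implies (not q or r)), 1   [neg-Dia-rule on 5 via 0R1]
14. q, 1   [neg-implies-rule on 13]
15. not (not q or r), 1   [neg-implies-rule on 13]
16. Dia (q implies (not q or r)), 2   [Dia-rule on 4: fresh world 2, 0R2]
17. not (q implies (not q or r)), 2   [neg-Dia-rule on 5 via 0R2]
18. q, 2   [neg-implies-rule on 17]
19. not (not q or r), 2   [neg-implies-rule on 17]
20. not r, 2   [neg-or-rule on 19]
21. q implies (not q or r), 3   [Dia-rule on 16: fresh world 3, 2R3]
22. not (q implies (not q or r)), 3   [neg-Dia-rule on 5 via 0R3]
23. q, 3   [neg-implies-rule on 22]
24. not (not q or r), 3   [neg-implies-rule on 22]
25. not r, 3   [neg-or-rule on 24]
26. not q or r, 3   [implies-rule on 21 (branches; this branch)]
27. r, 3   [or-rule on 26 (branches; this branch)]
Accessibility: 0R0, 0R1, 0R2, 0R3, 1R1, 2R2, 2R3, 3R3
Branch closes: r and not r both at 3.
(One branch shown.) All branches close.

Unsatisfiable (every branch closes)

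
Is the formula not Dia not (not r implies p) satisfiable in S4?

1. not Dia not (not r implies p), 0
2. not r implies p, 0
3. p, 0
Accessibility: 0R0

Satisfiable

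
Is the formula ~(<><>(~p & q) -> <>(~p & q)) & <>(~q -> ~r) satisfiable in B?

Yes, satisfiable

1. ~(<><>(~p & q) -> <>(~p & q)) & <>(~q -> ~r), w0
2. ~(<><>(~p & q) -> <>(~p & q)), w0
3. <>(~q -> ~r), w0
4. <><>(~p & q), w0
5. ~<>(~p & q), w0
6. ~(~p & q), w0
7. ~q, w0
8. ~q -> ~r, w1
9. ~(~p & q), w1
10. ~r, w1
11. ~q, w1
12. <>(~p & q), w2
13. ~(~p & q), w2
14. ~q, w2
15. ~p & q, w3
16. ~p, w3
17. q, w3
Accessibility: w0Rw0, w0Rw1, w0Rw2, w1Rw0, w1Rw1, w2Rw0, w2Rw2, w2Rw3, w3Rw2, w3Rw3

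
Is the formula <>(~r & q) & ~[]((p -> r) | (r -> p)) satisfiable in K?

1. <>(~r & q) & ~[]((p -> r) | (r -> p)), u
2. <>(~r & q), u   [&-rule on 1]
3. ~[]((p -> r) | (r -> p)), u   [&-rule on 1]
4. ~r & q, v   [<>-rule on 2: fresh world v, uRv]
5. ~r, v   [&-rule on 4]
6. q, v   [&-rule on 4]
7. ~((p -> r) | (r -> p)), w   [~[]-rule on 3: fresh world w, uRw]
8. ~(p -> r), w   [~|-rule on 7]
9. ~(r -> p), w   [~|-rule on 7]
10. p, w   [~->-rule on 8]
11. ~r, w   [~->-rule on 8]
12. r, w   [~->-rule on 9]
13. ~p, w   [~->-rule on 9]
Accessibility: uRv, uRw
Branch closes: r and ~r both at w.
(One branch shown.) All branches close.

No, unsatisfiable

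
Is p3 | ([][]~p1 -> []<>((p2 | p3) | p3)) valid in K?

Invalid (countermodel exists)

Tableau for the negation ~(p3 | ([][]~p1 -> []<>((p2 | p3) | p3))):
1. ~(p3 | ([][]~p1 -> []<>((p2 | p3) | p3))), w0
2. ~p3, w0   [~|-rule on 1]
3. ~([][]~p1 -> []<>((p2 | p3) | p3)), w0   [~|-rule on 1]
4. [][]~p1, w0   [~->-rule on 3]
5. ~[]<>((p2 | p3) | p3), w0   [~->-rule on 3]
6. ~<>((p2 | p3) | p3), w1   [~[]-rule on 5: fresh world w1, w0Rw1]
7. []~p1, w1   [[]-rule on 4 via w0Rw1]
Accessibility: w0Rw1
The negation has an open branch (countermodel exists).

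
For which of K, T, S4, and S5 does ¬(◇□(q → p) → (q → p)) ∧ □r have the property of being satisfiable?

S4-tableau for the formula:
1. ¬(◇□(q → p) → (q → p)) ∧ □r, u
2. ¬(◇□(q → p) → (q → p)), u
3. □r, u
4. ◇□(q → p), u
5. ¬(q → p), u
6. q, u
7. ¬p, u
8. r, u
9. □(q → p), v
10. r, v
11. q → p, v
12. p, v
Accessibility: uRu, uRv, vRv
Complete open branch: satisfiable in S4, hence also in K, T (this S4-model is also a K-model and a T-model).
S5-tableau for the formula:
1. ¬(◇□(q → p) → (q → p)) ∧ □r, u
2. ¬(◇□(q → p) → (q → p)), u
3. □r, u
4. ◇□(q → p), u
5. ¬(q → p), u
6. q, u
7. ¬p, u
8. r, u
9. □(q → p), v
10. r, v
11. q → p, u
12. q → p, v
13. p, u
Accessibility: uRu, uRv, vRu, vRv
Branch closes: p and ¬p both at u.
Every branch closes (one shown): unsatisfiable in S5.

K, T, S4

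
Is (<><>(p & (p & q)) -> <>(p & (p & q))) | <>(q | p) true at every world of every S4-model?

Valid in S4

Tableau for the negation ~((<><>(p & (p & q)) -> <>(p & (p & q))) | <>(q | p)):
1. ~((<><>(p & (p & q)) -> <>(p & (p & q))) | <>(q | p)), 0
2. ~(<><>(p & (p & q)) -> <>(p & (p & q))), 0
3. ~<>(q | p), 0
4. <><>(p & (p & q)), 0
5. ~<>(p & (p & q)), 0
6. ~(q | p), 0
7. ~q, 0
8. ~p, 0
9. ~(p & (p & q)), 0
10. ~(p & q), 0
11. <>(p & (p & q)), 1
12. ~(q | p), 1
13. ~q, 1
14. ~p, 1
15. ~(p & (p & q)), 1
16. ~(p & q), 1
17. p & (p & q), 2
18. p, 2
19. p & q, 2
20. q, 2
21. ~(q | p), 2
22. ~q, 2
23. ~p, 2
Accessibility: 0R0, 0R1, 0R2, 1R1, 1R2, 2R2
Branch closes: q and ~q both at 2.
All branches of the negation close; one closing branch shown above.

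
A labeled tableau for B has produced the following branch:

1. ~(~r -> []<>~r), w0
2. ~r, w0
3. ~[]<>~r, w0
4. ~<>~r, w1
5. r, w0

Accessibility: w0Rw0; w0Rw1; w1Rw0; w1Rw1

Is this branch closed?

Both r and ~r appear at w0.

Closed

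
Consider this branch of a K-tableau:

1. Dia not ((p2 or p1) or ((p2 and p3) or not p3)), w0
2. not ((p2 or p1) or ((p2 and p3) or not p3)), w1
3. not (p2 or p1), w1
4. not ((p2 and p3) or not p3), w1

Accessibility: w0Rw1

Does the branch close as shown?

No atom appears with both signs at the same world.

Open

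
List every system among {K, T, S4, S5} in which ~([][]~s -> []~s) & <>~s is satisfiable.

K

T-tableau for the formula:
1. ~([][]~s -> []~s) & <>~s, u
2. ~([][]~s -> []~s), u   [&-rule on 1]
3. <>~s, u   [&-rule on 1]
4. [][]~s, u   [~->-rule on 2]
5. ~[]~s, u   [~->-rule on 2]
6. []~s, u   [[]-rule on 4 via uRu]
7. ~s, u   [[]-rule on 6 via uRu]
8. ~s, v   [<>-rule on 3: fresh world v, uRv]
9. []~s, v   [[]-rule on 4 via uRv]
10. s, w   [~[]-rule on 5: fresh world w, uRw]
11. []~s, w   [[]-rule on 4 via uRw]
12. ~s, w   [[]-rule on 6 via uRw]
Accessibility: uRu, uRv, uRw, vRv, wRw
Branch closes: s and ~s both at w.
Every branch closes (one shown): unsatisfiable in T, hence also in S4, S5 (every S4/S5-frame is a T-frame).
K-tableau for the formula:
1. ~([][]~s -> []~s) & <>~s, u
2. ~([][]~s -> []~s), u   [&-rule on 1]
3. <>~s, u   [&-rule on 1]
4. [][]~s, u   [~->-rule on 2]
5. ~[]~s, u   [~->-rule on 2]
6. ~s, v   [<>-rule on 3: fresh world v, uRv]
7. []~s, v   [[]-rule on 4 via uRv]
8. s, w   [~[]-rule on 5: fresh world w, uRw]
9. []~s, w   [[]-rule on 4 via uRw]
Accessibility: uRv, uRw
Complete open branch: satisfiable in K.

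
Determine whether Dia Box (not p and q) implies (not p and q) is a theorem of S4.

Invalid (countermodel exists)

Tableau for the negation not (Dia Box (not p and q) implies (not p and q)):
1. not (Dia Box (not p and q) implies (not p and q)), 0
2. Dia Box (not p and q), 0   [neg-implies-rule on 1]
3. not (not p and q), 0   [neg-implies-rule on 1]
4. not q, 0   [neg-and-rule on 3 (branches; this branch)]
5. Box (not p and q), 1   [Dia-rule on 2: fresh world 1, 0R1]
6. not p and q, 1   [Box-rule on 5 via 1R1]
7. not p, 1   [and-rule on 6]
8. q, 1   [and-rule on 6]
Accessibility: 0R0, 0R1, 1R1
The negation has an open branch (countermodel exists).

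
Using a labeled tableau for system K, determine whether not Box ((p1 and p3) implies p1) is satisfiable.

1. not Box ((p1 and p3) implies p1), 0
2. not ((p1 and p3) implies p1), 1
3. p1 and p3, 1
4. not p1, 1
5. p1, 1
6. p3, 1
Accessibility: 0R1
Branch closes: p1 and not p1 both at 1.
Every branch closes; the branch above is one of them.

Unsatisfiable (every branch closes)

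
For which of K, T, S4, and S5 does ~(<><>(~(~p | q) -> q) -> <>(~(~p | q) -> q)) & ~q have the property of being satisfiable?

K, T

T-tableau for the formula:
1. ~(<><>(~(~p | q) -> q) -> <>(~(~p | q) -> q)) & ~q, u
2. ~(<><>(~(~p | q) -> q) -> <>(~(~p | q) -> q)), u
3. ~q, u
4. <><>(~(~p | q) -> q), u
5. ~<>(~(~p | q) -> q), u
6. ~(~(~p | q) -> q), u
7. ~(~p | q), u
8. p, u
9. <>(~(~p | q) -> q), v
10. ~(~(~p | q) -> q), v
11. ~(~p | q), v
12. ~q, v
13. p, v
14. ~(~p | q) -> q, w
15. q, w
Accessibility: uRu, uRv, vRv, vRw, wRw
Complete open branch: satisfiable in T, hence also in K (this T-model is also a K-model).
S4-tableau for the formula:
1. ~(<><>(~(~p | q) -> q) -> <>(~(~p | q) -> q)) & ~q, u
2. ~(<><>(~(~p | q) -> q) -> <>(~(~p | q) -> q)), u
3. ~q, u
4. <><>(~(~p | q) -> q), u
5. ~<>(~(~p | q) -> q), u
6. ~(~(~p | q) -> q), u
7. ~(~p | q), u
8. p, u
9. <>(~(~p | q) -> q), v
10. ~(~(~p | q) -> q), v
11. ~(~p | q), v
12. ~q, v
13. p, v
14. ~(~p | q) -> q, w
15. ~(~(~p | q) -> q), w
16. ~(~p | q), w
17. ~q, w
18. p, w
19. ~p | q, w
20. q, w
Accessibility: uRu, uRv, uRw, vRv, vRw, wRw
Branch closes: q and ~q both at w.
Every branch closes (one shown): unsatisfiable in S4, hence also in S5 (every S5-frame is an S4-frame).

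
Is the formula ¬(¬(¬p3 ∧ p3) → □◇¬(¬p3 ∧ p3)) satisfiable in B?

Unsatisfiable

1. ¬(¬(¬p3 ∧ p3) → □◇¬(¬p3 ∧ p3)), u
2. ¬(¬p3 ∧ p3), u
3. ¬□◇¬(¬p3 ∧ p3), u
4. ¬p3, u
5. ¬◇¬(¬p3 ∧ p3), v
6. ¬p3 ∧ p3, u
7. p3, u
Accessibility: uRu, uRv, vRu, vRv
Branch closes: p3 and ¬p3 both at u.
(One branch shown.) All branches close.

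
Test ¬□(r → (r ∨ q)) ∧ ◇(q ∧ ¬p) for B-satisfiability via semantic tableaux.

No, unsatisfiable

1. ¬□(r → (r ∨ q)) ∧ ◇(q ∧ ¬p), 0
2. ¬□(r → (r ∨ q)), 0   [∧-rule on 1]
3. ◇(q ∧ ¬p), 0   [∧-rule on 1]
4. ¬(r → (r ∨ q)), 1   [¬□-rule on 2: fresh world 1, 0R1]
5. r, 1   [¬→-rule on 4]
6. ¬(r ∨ q), 1   [¬→-rule on 4]
7. ¬r, 1   [¬∨-rule on 6]
8. ¬q, 1   [¬∨-rule on 6]
Accessibility: 0R0, 0R1, 1R0, 1R1
Branch closes: r and ¬r both at 1.
All branches of the tableau close; one closing branch shown above.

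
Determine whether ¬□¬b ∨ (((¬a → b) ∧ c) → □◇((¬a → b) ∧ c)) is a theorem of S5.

Tableau for the negation ¬(¬□¬b ∨ (((¬a → b) ∧ c) → □◇((¬a → b) ∧ c))):
1. ¬(¬□¬b ∨ (((¬a → b) ∧ c) → □◇((¬a → b) ∧ c))), 0
2. □¬b, 0   [¬∨-rule on 1]
3. ¬(((¬a → b) ∧ c) → □◇((¬a → b) ∧ c)), 0   [¬∨-rule on 1]
4. (¬a → b) ∧ c, 0   [¬→-rule on 3]
5. ¬□◇((¬a → b) ∧ c), 0   [¬→-rule on 3]
6. ¬a → b, 0   [∧-rule on 4]
7. c, 0   [∧-rule on 4]
8. ¬b, 0   [□-rule on 2 via 0R0]
9. a, 0   [→-rule on 6 (branches; this branch)]
10. ¬◇((¬a → b) ∧ c), 1   [¬□-rule on 5: fresh world 1, 0R1]
11. ¬b, 1   [□-rule on 2 via 0R1]
12. ¬((¬a → b) ∧ c), 0   [¬◇-rule on 10 via 1R0]
13. ¬((¬a → b) ∧ c), 1   [¬◇-rule on 10 via 1R1]
14. ¬(¬a → b), 0   [¬∧-rule on 12 (branches; this branch)]
15. ¬a, 0   [¬→-rule on 14]
Accessibility: 0R0, 0R1, 1R0, 1R1
Branch closes: a and ¬a both at 0.
Every branch of the negation's tableau closes; the branch above is one of them.

Yes, valid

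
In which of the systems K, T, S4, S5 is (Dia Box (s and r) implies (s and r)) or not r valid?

S4-tableau for the negation not ((Dia Box (s and r) implies (s and r)) or not r):
1. not ((Dia Box (s and r) implies (s and r)) or not r), 0
2. not (Dia Box (s and r) implies (s and r)), 0   [neg-or-rule on 1]
3. r, 0   [neg-or-rule on 1]
4. Dia Box (s and r), 0   [neg-implies-rule on 2]
5. not (s and r), 0   [neg-implies-rule on 2]
6. not s, 0   [neg-and-rule on 5 (branches; this branch)]
7. Box (s and r), 1   [Dia-rule on 4: fresh world 1, 0R1]
8. s and r, 1   [Box-rule on 7 via 1R1]
9. s, 1   [and-rule on 8]
10. r, 1   [and-rule on 8]
Accessibility: 0R0, 0R1, 1R1
Complete open branch: countermodel on an S4-frame, so not valid in S4, nor in K, T (the same frame is also a K-frame and a T-frame).
S5-tableau for the negation not ((Dia Box (s and r) implies (s and r)) or not r):
1. not ((Dia Box (s and r) implies (s and r)) or not r), 0
2. not (Dia Box (s and r) implies (s and r)), 0   [neg-or-rule on 1]
3. r, 0   [neg-or-rule on 1]
4. Dia Box (s and r), 0   [neg-implies-rule on 2]
5. not (s and r), 0   [neg-implies-rule on 2]
6. not s, 0   [neg-and-rule on 5 (branches; this branch)]
7. Box (s and r), 1   [Dia-rule on 4: fresh world 1, 0R1]
8. s and r, 0   [Box-rule on 7 via 1R0]
9. s, 0   [and-rule on 8]
Accessibility: 0R0, 0R1, 1R0, 1R1
Branch closes: s and not s both at 0.
Every branch closes (one shown): valid in S5.

S5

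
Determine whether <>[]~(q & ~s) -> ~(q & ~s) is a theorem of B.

Yes, valid

Tableau for the negation ~(<>[]~(q & ~s) -> ~(q & ~s)):
1. ~(<>[]~(q & ~s) -> ~(q & ~s)), 0
2. <>[]~(q & ~s), 0   [~->-rule on 1]
3. q & ~s, 0   [~->-rule on 1]
4. q, 0   [&-rule on 3]
5. ~s, 0   [&-rule on 3]
6. []~(q & ~s), 1   [<>-rule on 2: fresh world 1, 0R1]
7. ~(q & ~s), 0   [[]-rule on 6 via 1R0]
8. ~(q & ~s), 1   [[]-rule on 6 via 1R1]
9. s, 0   [~&-rule on 7 (branches; this branch)]
Accessibility: 0R0, 0R1, 1R0, 1R1
Branch closes: s and ~s both at 0.
Every branch of the negation's tableau closes; the branch above is one of them.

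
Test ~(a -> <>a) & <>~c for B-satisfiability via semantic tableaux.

1. ~(a -> <>a) & <>~c, w0
2. ~(a -> <>a), w0
3. <>~c, w0
4. a, w0
5. ~<>a, w0
6. ~a, w0
Accessibility: w0Rw0
Branch closes: a and ~a both at w0.
All branches of the tableau close; one closing branch shown above.

Unsatisfiable (every branch closes)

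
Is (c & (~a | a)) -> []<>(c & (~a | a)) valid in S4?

No, not valid

Tableau for the negation ~((c & (~a | a)) -> []<>(c & (~a | a))):
1. ~((c & (~a | a)) -> []<>(c & (~a | a))), w0
2. c & (~a | a), w0   [~->-rule on 1]
3. ~[]<>(c & (~a | a)), w0   [~->-rule on 1]
4. c, w0   [&-rule on 2]
5. ~a | a, w0   [&-rule on 2]
6. a, w0   [|-rule on 5 (branches; this branch)]
7. ~<>(c & (~a | a)), w1   [~[]-rule on 3: fresh world w1, w0Rw1]
8. ~(c & (~a | a)), w1   [~<>-rule on 7 via w1Rw1]
9. ~c, w1   [~&-rule on 8 (branches; this branch)]
Accessibility: w0Rw0, w0Rw1, w1Rw1
The negation has an open branch (countermodel exists).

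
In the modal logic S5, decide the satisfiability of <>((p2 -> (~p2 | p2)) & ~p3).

Satisfiable (open branch found)

1. <>((p2 -> (~p2 | p2)) & ~p3), w0
2. (p2 -> (~p2 | p2)) & ~p3, w1
3. p2 -> (~p2 | p2), w1
4. ~p3, w1
5. ~p2 | p2, w1
6. p2, w1
Accessibility: w0Rw0, w0Rw1, w1Rw0, w1Rw1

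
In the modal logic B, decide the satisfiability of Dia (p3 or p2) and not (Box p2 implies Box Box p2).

1. Dia (p3 or p2) and not (Box p2 implies Box Box p2), u
2. Dia (p3 or p2), u   [and-rule on 1]
3. not (Box p2 implies Box Box p2), u   [and-rule on 1]
4. Box p2, u   [neg-implies-rule on 3]
5. not Box Box p2, u   [neg-implies-rule on 3]
6. p2, u   [Box-rule on 4 via uRu]
7. p3 or p2, v   [Dia-rule on 2: fresh world v, uRv]
8. p2, v   [Box-rule on 4 via uRv]
9. not Box p2, w   [neg-Box-rule on 5: fresh world w, uRw]
10. p2, w   [Box-rule on 4 via uRw]
11. not p2, x   [neg-Box-rule on 9: fresh world x, wRx]
Accessibility: uRu, uRv, uRw, vRu, vRv, wRu, wRw, wRx, xRw, xRx

Satisfiable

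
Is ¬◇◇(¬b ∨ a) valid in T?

Tableau for the negation ◇◇(¬b ∨ a):
1. ◇◇(¬b ∨ a), u
2. ◇(¬b ∨ a), v
3. ¬b ∨ a, w
4. a, w
Accessibility: uRu, uRv, vRv, vRw, wRw
The negation has an open branch (countermodel exists).

Not valid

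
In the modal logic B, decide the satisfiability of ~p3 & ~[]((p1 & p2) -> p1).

1. ~p3 & ~[]((p1 & p2) -> p1), 0
2. ~p3, 0   [&-rule on 1]
3. ~[]((p1 & p2) -> p1), 0   [&-rule on 1]
4. ~((p1 & p2) -> p1), 1   [~[]-rule on 3: fresh world 1, 0R1]
5. p1 & p2, 1   [~->-rule on 4]
6. ~p1, 1   [~->-rule on 4]
7. p1, 1   [&-rule on 5]
8. p2, 1   [&-rule on 5]
Accessibility: 0R0, 0R1, 1R0, 1R1
Branch closes: p1 and ~p1 both at 1.
(One branch shown.) All branches close.

Unsatisfiable (every branch closes)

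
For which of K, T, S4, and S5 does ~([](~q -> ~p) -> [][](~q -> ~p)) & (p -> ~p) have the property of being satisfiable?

K, T

T-tableau for the formula:
1. ~([](~q -> ~p) -> [][](~q -> ~p)) & (p -> ~p), u
2. ~([](~q -> ~p) -> [][](~q -> ~p)), u
3. p -> ~p, u
4. [](~q -> ~p), u
5. ~[][](~q -> ~p), u
6. ~q -> ~p, u
7. ~p, u
8. ~[](~q -> ~p), v
9. ~q -> ~p, v
10. ~p, v
11. ~(~q -> ~p), w
12. ~q, w
13. p, w
Accessibility: uRu, uRv, vRv, vRw, wRw
Complete open branch: satisfiable in T, hence also in K (this T-model is also a K-model).
S4-tableau for the formula:
1. ~([](~q -> ~p) -> [][](~q -> ~p)) & (p -> ~p), u
2. ~([](~q -> ~p) -> [][](~q -> ~p)), u
3. p -> ~p, u
4. [](~q -> ~p), u
5. ~[][](~q -> ~p), u
6. ~q -> ~p, u
7. ~p, u
8. ~[](~q -> ~p), v
9. ~q -> ~p, v
10. ~p, v
11. ~(~q -> ~p), w
12. ~q, w
13. p, w
14. ~q -> ~p, w
15. ~p, w
Accessibility: uRu, uRv, uRw, vRv, vRw, wRw
Branch closes: p and ~p both at w.
Every branch closes (one shown): unsatisfiable in S4, hence also in S5 (every S5-frame is an S4-frame).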